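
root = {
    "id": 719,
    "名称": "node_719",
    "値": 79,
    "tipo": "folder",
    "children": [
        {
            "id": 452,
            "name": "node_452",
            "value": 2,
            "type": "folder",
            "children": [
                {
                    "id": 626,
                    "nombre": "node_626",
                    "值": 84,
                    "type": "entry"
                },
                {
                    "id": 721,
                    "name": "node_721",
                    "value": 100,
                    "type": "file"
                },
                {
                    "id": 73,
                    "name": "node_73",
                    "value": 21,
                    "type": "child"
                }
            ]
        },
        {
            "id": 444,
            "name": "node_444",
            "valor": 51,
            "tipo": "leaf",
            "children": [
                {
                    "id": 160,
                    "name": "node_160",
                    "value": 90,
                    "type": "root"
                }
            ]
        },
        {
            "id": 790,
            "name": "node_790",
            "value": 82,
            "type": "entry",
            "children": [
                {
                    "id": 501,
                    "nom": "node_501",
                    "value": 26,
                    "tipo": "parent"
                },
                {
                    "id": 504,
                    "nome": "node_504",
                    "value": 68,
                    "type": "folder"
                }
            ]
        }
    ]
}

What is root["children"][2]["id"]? 790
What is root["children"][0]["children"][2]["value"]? 21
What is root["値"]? 79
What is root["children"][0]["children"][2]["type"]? "child"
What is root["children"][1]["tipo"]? "leaf"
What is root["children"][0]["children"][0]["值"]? 84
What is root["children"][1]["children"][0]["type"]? "root"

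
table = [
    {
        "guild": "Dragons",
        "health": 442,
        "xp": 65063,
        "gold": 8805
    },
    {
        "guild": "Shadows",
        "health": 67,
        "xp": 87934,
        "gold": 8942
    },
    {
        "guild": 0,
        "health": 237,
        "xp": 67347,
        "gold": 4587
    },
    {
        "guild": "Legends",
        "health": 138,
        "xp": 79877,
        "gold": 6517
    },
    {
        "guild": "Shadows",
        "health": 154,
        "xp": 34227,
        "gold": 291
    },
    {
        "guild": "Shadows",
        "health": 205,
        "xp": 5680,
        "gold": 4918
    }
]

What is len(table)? 6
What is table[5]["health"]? 205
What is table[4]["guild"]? "Shadows"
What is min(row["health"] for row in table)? 67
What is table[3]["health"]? 138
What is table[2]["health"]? 237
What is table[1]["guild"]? "Shadows"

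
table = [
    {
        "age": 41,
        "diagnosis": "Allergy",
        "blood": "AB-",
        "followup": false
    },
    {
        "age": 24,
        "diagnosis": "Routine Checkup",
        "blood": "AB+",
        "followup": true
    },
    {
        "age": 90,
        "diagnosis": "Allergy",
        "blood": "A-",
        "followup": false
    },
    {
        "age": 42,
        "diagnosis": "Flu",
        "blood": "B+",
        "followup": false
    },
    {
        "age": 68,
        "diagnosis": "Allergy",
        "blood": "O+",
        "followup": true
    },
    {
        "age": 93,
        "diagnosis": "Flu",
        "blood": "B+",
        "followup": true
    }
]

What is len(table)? 6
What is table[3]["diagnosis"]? "Flu"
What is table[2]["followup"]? False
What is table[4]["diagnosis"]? "Allergy"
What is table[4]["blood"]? "O+"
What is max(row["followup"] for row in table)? True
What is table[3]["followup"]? False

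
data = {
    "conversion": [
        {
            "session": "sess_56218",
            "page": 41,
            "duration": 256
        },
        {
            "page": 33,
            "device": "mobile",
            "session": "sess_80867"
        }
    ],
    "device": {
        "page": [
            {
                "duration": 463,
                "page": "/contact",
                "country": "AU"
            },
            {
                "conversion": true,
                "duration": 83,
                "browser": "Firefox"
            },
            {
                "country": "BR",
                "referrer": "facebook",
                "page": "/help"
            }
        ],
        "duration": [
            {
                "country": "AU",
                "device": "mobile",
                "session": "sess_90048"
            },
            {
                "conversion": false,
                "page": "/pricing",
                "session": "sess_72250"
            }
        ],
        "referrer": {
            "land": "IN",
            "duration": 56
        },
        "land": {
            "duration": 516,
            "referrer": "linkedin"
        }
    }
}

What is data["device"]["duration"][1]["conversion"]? False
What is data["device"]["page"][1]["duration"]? 83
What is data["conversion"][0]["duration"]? 256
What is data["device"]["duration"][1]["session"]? "sess_72250"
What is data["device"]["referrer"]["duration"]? 56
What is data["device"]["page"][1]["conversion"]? True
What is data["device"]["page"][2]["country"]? "BR"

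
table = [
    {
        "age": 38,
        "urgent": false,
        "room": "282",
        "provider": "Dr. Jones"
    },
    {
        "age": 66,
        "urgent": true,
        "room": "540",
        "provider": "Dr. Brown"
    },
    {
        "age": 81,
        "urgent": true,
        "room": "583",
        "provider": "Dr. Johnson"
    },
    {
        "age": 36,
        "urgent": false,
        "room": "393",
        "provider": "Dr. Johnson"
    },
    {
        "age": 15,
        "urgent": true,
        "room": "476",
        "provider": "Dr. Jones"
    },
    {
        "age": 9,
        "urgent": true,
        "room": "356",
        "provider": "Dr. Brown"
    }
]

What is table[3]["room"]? "393"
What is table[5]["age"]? 9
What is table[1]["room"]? "540"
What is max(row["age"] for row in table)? 81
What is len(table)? 6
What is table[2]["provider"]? "Dr. Johnson"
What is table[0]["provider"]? "Dr. Jones"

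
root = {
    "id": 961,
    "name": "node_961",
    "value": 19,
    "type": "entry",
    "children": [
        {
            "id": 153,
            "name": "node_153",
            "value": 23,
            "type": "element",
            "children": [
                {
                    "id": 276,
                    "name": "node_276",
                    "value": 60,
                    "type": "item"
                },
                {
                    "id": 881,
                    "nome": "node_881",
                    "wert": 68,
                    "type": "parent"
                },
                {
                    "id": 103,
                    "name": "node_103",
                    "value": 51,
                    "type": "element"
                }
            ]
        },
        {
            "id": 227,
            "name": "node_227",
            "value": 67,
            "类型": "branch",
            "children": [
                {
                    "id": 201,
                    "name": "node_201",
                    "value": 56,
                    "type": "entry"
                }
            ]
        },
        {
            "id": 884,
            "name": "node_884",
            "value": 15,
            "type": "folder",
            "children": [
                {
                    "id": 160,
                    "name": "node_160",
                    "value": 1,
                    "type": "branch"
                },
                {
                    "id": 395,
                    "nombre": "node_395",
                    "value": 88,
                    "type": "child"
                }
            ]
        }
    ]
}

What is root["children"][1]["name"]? "node_227"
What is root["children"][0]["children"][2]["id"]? 103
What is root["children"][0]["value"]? 23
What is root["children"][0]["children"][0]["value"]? 60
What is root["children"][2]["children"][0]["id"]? 160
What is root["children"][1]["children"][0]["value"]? 56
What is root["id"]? 961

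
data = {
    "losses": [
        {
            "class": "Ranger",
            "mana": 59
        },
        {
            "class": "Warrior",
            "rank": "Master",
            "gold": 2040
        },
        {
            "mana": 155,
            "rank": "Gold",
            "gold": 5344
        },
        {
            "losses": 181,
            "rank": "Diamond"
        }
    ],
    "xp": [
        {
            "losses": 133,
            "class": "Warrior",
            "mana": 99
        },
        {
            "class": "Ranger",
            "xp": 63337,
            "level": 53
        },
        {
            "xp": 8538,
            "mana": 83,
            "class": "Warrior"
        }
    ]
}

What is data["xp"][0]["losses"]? 133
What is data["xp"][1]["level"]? 53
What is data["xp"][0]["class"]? "Warrior"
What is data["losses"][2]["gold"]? 5344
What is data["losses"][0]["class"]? "Ranger"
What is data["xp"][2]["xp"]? 8538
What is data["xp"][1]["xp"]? 63337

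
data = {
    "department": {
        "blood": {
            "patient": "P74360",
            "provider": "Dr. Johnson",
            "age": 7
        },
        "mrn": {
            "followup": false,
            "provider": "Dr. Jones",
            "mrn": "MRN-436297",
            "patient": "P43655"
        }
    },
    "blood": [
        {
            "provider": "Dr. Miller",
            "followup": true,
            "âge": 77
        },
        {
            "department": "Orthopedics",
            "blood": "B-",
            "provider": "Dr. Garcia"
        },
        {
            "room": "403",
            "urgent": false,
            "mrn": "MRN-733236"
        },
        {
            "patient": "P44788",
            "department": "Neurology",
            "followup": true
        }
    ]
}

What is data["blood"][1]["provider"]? "Dr. Garcia"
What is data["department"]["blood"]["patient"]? "P74360"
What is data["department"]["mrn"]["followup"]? False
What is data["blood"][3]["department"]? "Neurology"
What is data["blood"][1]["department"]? "Orthopedics"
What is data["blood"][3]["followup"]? True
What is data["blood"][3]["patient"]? "P44788"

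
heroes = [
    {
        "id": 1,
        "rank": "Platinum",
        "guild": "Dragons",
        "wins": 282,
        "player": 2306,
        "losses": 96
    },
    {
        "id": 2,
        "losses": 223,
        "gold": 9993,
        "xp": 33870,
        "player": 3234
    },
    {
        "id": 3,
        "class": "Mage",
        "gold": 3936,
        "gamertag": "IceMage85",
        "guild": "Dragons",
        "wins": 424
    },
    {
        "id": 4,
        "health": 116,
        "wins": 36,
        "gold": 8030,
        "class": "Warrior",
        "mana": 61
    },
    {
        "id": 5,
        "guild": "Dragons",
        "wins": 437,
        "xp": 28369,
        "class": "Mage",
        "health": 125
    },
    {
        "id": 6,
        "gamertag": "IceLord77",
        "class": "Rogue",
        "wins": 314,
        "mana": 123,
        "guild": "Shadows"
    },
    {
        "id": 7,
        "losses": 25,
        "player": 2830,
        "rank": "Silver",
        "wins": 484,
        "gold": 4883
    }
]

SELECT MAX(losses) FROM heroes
223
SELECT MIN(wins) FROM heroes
36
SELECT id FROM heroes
[1, 2, 3, 4, 5, 6, 7]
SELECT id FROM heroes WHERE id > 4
[5, 6, 7]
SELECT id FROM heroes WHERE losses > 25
[1, 2]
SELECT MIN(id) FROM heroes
1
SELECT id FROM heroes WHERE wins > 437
[7]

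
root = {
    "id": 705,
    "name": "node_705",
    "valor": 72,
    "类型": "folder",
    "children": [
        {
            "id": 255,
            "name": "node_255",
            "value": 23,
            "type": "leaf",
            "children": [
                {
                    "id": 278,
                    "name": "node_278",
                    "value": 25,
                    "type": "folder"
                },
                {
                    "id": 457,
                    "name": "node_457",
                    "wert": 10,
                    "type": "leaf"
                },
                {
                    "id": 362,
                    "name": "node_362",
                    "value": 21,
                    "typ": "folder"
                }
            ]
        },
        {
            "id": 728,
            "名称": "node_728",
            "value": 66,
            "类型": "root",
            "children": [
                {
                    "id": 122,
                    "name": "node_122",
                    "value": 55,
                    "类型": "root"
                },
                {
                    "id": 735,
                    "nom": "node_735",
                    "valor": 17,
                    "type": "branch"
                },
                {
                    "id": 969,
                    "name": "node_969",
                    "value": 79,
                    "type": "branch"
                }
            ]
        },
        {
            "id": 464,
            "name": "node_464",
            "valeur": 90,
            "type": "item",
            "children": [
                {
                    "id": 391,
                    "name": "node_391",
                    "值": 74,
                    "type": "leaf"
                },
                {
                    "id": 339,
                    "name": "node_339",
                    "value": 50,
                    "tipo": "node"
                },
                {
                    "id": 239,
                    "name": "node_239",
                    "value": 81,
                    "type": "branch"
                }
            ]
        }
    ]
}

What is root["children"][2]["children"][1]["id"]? 339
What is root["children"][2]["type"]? "item"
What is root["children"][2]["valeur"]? 90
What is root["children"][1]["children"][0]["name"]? "node_122"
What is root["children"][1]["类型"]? "root"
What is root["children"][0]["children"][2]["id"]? 362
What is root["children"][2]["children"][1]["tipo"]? "node"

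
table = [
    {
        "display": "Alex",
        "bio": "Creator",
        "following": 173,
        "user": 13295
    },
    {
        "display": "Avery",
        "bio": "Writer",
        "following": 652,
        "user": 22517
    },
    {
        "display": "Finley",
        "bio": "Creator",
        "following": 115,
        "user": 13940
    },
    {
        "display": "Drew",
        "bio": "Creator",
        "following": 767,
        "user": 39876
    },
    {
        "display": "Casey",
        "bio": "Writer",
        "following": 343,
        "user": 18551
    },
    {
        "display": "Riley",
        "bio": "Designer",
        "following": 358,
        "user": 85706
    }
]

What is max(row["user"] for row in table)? 85706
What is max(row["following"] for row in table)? 767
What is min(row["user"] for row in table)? 13295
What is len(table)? 6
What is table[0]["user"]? 13295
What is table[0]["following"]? 173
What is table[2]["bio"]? "Creator"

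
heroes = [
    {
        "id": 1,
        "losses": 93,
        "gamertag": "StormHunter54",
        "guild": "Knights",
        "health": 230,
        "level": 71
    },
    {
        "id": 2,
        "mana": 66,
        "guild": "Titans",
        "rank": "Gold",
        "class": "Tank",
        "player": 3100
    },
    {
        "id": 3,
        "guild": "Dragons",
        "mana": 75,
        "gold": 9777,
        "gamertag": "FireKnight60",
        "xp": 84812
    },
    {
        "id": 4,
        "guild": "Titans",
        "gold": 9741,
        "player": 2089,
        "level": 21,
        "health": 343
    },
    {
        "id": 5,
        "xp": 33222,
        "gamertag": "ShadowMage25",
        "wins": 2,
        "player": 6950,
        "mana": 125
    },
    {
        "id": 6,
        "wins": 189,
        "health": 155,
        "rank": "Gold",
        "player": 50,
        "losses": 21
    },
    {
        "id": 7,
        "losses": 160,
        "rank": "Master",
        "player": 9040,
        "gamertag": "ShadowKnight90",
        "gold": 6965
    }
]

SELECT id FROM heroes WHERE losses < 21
[]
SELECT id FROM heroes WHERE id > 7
[]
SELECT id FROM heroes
[1, 2, 3, 4, 5, 6, 7]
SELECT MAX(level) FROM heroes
71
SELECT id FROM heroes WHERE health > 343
[]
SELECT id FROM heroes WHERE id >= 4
[4, 5, 6, 7]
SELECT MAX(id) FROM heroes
7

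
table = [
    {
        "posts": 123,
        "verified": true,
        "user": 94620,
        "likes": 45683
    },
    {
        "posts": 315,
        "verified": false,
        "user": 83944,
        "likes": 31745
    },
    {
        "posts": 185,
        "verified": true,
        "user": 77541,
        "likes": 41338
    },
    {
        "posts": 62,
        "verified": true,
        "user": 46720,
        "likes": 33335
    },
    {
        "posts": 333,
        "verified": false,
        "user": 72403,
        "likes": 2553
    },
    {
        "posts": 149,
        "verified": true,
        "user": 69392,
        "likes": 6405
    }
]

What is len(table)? 6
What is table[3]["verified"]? True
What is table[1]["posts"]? 315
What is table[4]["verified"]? False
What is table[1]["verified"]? False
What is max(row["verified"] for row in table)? True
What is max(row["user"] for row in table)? 94620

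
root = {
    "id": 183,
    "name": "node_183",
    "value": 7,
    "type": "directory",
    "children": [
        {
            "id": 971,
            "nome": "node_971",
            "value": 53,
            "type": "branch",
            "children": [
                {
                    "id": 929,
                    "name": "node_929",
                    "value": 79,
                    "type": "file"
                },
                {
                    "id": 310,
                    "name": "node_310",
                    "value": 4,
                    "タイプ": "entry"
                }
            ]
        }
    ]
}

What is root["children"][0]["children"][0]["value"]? 79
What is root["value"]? 7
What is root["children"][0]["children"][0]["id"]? 929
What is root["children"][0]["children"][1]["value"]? 4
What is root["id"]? 183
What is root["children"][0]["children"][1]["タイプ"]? "entry"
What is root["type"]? "directory"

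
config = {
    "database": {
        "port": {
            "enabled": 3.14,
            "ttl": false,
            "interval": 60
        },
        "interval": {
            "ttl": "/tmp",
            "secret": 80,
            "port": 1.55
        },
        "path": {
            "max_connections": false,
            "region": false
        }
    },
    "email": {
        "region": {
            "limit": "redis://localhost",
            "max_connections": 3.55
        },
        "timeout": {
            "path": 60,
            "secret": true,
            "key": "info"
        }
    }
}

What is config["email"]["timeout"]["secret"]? True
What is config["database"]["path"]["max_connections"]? False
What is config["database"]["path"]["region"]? False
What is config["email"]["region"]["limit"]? "redis://localhost"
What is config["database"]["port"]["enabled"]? 3.14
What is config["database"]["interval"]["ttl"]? "/tmp"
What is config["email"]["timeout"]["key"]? "info"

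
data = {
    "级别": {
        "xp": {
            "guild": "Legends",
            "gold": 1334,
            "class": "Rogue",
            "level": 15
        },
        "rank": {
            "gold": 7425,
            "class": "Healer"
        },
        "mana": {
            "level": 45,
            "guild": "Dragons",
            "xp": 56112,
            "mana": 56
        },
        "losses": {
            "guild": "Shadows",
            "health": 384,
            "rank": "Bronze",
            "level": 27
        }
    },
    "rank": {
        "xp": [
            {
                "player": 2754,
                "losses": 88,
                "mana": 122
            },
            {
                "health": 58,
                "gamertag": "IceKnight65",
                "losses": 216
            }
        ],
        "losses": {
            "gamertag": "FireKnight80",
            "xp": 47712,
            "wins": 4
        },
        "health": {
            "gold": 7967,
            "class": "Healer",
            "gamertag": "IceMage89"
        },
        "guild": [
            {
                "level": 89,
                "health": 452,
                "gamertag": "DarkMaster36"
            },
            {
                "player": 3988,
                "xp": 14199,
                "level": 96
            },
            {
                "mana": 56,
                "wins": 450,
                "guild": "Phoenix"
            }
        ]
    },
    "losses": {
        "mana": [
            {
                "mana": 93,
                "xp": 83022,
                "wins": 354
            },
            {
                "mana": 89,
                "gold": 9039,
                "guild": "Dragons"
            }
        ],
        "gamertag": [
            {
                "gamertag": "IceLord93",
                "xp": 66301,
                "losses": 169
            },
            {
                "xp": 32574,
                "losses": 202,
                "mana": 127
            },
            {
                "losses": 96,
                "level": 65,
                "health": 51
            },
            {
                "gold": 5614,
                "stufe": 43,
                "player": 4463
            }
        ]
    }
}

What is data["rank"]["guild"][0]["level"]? 89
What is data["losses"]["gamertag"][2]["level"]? 65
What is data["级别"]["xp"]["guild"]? "Legends"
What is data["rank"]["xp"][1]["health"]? 58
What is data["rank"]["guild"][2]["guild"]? "Phoenix"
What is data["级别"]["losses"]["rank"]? "Bronze"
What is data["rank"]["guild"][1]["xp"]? 14199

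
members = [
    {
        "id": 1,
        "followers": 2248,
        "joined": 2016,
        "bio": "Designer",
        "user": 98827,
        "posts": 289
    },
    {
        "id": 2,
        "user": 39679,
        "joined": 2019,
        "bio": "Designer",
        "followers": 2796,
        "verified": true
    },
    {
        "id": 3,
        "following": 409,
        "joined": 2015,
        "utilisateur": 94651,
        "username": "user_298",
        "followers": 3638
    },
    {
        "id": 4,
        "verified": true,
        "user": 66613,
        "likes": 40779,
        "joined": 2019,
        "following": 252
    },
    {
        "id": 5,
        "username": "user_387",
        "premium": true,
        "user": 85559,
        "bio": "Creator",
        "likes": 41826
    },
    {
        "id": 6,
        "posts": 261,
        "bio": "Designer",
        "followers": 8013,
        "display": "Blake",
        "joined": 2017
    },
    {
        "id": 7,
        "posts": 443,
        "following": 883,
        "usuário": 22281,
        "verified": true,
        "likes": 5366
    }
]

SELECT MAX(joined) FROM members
2019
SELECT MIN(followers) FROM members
2248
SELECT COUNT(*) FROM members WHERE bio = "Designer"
3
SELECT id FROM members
[1, 2, 3, 4, 5, 6, 7]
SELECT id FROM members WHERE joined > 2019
[]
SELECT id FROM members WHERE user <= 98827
[1, 2, 4, 5]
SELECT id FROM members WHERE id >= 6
[6, 7]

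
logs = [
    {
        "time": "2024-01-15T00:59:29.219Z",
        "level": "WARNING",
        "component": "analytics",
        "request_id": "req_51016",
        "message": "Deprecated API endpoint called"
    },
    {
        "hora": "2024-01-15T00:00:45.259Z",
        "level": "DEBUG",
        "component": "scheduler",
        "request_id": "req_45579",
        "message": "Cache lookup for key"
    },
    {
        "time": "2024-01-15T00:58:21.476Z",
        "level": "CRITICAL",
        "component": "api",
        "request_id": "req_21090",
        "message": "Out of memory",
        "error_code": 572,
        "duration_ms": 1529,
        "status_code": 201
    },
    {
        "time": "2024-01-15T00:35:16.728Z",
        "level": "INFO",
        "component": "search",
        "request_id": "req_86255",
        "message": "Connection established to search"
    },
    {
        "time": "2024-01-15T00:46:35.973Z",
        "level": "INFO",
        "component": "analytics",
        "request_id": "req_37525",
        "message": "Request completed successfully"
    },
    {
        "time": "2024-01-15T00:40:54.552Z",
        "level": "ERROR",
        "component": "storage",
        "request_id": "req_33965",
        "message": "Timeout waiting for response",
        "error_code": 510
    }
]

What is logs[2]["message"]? "Out of memory"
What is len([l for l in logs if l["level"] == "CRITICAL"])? 1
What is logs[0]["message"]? "Deprecated API endpoint called"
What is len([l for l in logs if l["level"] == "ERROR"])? 1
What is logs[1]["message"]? "Cache lookup for key"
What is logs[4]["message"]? "Request completed successfully"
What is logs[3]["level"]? "INFO"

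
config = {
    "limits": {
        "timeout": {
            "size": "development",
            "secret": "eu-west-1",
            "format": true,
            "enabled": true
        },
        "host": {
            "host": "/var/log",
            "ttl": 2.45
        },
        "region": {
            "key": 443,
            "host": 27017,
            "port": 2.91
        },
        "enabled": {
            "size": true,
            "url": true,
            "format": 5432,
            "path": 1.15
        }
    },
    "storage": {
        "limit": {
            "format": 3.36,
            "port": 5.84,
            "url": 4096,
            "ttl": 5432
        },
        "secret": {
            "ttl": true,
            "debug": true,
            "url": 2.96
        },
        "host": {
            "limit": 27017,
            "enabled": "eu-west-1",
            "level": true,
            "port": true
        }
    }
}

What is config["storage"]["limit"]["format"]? 3.36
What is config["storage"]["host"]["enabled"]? "eu-west-1"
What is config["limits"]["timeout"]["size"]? "development"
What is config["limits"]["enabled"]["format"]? 5432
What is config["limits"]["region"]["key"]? 443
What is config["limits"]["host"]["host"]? "/var/log"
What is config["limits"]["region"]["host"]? 27017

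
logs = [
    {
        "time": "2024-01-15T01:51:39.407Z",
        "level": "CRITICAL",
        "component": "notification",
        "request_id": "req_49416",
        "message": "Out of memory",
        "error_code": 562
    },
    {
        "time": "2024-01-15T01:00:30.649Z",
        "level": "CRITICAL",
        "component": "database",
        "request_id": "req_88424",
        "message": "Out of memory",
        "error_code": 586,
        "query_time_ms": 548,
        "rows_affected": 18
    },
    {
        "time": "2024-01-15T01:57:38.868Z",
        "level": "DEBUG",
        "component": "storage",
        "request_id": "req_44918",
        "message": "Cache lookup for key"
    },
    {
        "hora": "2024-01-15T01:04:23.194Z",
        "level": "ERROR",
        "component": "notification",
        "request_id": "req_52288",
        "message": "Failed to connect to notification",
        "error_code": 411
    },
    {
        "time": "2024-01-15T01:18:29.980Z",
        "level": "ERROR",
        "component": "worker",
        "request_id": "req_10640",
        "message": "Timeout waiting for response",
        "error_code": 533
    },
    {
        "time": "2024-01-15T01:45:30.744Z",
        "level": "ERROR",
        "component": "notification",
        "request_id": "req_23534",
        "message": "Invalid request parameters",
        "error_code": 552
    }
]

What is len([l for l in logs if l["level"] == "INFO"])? 0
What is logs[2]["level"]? "DEBUG"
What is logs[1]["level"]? "CRITICAL"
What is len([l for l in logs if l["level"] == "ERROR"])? 3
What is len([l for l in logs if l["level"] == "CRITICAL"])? 2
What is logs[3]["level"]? "ERROR"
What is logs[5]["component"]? "notification"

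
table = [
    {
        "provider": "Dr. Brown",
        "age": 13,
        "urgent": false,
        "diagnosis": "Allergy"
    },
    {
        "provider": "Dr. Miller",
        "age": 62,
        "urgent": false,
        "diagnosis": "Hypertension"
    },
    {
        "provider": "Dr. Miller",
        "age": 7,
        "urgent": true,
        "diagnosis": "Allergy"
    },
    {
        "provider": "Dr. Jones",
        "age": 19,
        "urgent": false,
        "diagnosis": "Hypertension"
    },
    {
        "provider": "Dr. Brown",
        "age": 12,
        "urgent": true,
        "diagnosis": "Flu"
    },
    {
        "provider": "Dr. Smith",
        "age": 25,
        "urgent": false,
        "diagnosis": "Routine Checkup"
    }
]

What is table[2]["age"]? 7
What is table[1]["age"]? 62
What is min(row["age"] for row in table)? 7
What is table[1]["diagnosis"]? "Hypertension"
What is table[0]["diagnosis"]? "Allergy"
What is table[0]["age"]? 13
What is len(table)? 6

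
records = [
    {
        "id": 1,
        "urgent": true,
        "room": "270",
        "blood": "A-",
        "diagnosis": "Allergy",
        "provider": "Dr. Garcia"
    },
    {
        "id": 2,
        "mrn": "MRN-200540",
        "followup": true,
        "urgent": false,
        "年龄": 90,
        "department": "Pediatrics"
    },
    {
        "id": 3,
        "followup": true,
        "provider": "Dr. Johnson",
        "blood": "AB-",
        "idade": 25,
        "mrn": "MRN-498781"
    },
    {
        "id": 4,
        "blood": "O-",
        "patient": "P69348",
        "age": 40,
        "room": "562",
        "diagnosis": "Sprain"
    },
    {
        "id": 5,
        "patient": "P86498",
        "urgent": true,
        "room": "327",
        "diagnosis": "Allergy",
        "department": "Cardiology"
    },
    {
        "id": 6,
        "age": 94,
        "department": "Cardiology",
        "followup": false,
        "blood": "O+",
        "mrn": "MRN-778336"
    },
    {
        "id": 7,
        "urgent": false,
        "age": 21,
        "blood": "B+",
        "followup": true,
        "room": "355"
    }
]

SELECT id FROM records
[1, 2, 3, 4, 5, 6, 7]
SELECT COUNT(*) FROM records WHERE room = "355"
1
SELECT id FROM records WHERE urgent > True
[]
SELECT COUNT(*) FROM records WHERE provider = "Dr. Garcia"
1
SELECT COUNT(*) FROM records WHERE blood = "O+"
1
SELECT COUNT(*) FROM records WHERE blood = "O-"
1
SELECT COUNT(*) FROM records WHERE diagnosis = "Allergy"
2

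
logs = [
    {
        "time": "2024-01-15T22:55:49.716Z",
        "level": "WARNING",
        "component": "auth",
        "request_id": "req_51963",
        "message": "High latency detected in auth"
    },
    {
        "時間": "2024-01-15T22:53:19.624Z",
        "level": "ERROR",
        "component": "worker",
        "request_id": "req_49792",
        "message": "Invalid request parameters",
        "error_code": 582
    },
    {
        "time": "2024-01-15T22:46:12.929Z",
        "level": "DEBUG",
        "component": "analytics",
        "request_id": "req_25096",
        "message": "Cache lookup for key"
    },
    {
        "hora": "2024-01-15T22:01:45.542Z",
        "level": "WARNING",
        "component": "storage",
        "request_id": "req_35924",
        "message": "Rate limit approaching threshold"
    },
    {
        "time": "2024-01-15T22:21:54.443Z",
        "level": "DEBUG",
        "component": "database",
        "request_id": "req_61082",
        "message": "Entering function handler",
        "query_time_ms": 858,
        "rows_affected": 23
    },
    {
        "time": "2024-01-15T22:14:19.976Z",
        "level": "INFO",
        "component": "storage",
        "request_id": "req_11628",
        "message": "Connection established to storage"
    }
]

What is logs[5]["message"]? "Connection established to storage"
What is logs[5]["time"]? "2024-01-15T22:14:19.976Z"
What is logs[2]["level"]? "DEBUG"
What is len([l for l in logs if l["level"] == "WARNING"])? 2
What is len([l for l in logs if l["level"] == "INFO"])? 1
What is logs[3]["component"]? "storage"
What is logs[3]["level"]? "WARNING"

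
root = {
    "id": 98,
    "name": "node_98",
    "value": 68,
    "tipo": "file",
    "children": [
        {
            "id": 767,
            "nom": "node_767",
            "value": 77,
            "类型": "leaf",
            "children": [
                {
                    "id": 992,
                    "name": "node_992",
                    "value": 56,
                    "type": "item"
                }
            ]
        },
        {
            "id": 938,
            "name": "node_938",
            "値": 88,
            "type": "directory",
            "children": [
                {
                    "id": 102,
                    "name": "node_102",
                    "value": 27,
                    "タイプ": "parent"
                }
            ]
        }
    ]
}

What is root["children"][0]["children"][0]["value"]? 56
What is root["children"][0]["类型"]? "leaf"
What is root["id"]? 98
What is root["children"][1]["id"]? 938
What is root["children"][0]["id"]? 767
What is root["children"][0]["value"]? 77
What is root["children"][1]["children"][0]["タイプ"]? "parent"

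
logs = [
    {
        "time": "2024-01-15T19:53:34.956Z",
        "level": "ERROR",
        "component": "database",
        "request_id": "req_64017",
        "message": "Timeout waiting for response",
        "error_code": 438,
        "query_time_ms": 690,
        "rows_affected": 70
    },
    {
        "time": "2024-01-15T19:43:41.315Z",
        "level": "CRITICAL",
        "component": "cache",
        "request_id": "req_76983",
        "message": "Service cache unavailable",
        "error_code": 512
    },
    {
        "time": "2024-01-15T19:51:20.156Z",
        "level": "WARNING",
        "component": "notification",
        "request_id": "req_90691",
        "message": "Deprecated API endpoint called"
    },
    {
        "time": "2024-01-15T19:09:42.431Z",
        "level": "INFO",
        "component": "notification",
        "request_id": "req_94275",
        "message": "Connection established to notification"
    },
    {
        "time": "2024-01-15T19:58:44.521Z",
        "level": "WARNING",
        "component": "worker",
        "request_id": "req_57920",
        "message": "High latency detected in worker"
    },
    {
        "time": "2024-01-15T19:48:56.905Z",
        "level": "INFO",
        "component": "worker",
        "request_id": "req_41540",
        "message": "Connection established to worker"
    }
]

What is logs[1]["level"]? "CRITICAL"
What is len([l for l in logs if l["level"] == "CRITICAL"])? 1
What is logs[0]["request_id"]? "req_64017"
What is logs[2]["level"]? "WARNING"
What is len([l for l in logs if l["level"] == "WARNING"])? 2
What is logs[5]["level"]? "INFO"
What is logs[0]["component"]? "database"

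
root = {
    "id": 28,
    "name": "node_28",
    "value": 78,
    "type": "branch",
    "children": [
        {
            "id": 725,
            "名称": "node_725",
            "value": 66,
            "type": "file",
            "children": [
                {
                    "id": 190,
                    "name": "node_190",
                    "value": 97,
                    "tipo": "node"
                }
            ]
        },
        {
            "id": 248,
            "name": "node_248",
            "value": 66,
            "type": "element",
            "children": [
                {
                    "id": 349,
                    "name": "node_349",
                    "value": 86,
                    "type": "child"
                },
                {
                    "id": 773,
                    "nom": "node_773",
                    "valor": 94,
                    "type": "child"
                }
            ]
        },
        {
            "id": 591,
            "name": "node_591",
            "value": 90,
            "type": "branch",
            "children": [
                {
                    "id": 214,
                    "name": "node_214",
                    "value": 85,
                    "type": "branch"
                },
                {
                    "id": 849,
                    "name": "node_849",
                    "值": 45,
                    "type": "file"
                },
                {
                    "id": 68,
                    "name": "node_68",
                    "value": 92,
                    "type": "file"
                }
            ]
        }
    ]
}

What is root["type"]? "branch"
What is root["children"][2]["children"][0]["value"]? 85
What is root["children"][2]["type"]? "branch"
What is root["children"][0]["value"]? 66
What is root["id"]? 28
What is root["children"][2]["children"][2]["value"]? 92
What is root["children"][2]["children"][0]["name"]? "node_214"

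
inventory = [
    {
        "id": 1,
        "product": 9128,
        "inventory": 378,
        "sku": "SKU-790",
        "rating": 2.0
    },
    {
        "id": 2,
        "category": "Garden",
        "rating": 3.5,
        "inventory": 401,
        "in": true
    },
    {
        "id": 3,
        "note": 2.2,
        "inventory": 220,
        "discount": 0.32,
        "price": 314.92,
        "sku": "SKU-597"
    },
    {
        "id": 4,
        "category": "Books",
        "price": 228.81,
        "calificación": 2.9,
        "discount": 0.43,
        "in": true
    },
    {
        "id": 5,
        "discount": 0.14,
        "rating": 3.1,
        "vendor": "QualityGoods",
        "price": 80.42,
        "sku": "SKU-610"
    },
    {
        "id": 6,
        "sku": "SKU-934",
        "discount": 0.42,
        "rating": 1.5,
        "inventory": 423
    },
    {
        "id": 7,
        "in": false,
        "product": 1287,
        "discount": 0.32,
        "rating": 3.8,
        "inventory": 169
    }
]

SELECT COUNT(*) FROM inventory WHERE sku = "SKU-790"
1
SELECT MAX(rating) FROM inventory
3.8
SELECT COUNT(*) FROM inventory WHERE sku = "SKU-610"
1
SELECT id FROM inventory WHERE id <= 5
[1, 2, 3, 4, 5]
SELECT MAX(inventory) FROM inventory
423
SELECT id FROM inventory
[1, 2, 3, 4, 5, 6, 7]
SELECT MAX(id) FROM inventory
7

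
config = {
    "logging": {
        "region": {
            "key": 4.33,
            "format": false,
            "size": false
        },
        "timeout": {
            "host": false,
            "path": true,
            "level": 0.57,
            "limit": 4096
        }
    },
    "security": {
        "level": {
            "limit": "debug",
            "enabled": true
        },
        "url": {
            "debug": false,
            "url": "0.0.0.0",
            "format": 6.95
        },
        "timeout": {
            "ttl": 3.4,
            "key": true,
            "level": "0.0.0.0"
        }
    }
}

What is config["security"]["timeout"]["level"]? "0.0.0.0"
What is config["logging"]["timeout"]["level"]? 0.57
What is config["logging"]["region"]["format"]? False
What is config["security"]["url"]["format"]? 6.95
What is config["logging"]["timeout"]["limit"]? 4096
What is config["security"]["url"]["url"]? "0.0.0.0"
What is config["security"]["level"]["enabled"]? True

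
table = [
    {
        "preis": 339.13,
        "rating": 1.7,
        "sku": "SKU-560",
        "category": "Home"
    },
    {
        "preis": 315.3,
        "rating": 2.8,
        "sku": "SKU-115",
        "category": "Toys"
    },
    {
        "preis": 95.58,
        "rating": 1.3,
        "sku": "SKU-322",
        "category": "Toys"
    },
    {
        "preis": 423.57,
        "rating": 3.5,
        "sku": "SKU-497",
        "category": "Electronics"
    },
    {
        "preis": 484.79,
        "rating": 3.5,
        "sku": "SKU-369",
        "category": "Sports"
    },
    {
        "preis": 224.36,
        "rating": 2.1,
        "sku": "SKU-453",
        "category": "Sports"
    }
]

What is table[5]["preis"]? 224.36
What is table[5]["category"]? "Sports"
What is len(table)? 6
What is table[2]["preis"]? 95.58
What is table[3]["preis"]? 423.57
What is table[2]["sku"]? "SKU-322"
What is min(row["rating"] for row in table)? 1.3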